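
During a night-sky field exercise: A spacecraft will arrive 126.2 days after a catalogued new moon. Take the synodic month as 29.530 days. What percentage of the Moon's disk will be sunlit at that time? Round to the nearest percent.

57%

126.2/29.530 = 4.274 lunations, so 4 complete cycles and 8.08 d into the next.
The Moon has covered 8.08/29.530 of its cycle, so θ ≈ 360° × 8.08/29.530 = 98.5°.
Illuminated fraction = (1 − cos 98.5°)/2 = (1 − (-0.148))/2 ≈ 0.574, so 57%.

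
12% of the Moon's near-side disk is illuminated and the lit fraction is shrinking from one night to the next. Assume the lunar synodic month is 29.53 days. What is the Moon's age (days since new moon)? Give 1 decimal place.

cos θ = 1 − 2f = 0.760, giving a principal value of 40.5°.
Since the Moon is past full (waning), take the reflex angle: θ = 360° − 40.5° = 319.5°.
That fraction of the synodic month is 319.5/360 × 29.53 d ≈ 26.20 d.

26.2 days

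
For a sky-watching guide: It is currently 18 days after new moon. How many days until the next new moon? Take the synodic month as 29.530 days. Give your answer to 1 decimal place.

11.5 days

One full lunation from the last new moon is 29.530 d; remaining = 29.530 − 18 = 11.530 d.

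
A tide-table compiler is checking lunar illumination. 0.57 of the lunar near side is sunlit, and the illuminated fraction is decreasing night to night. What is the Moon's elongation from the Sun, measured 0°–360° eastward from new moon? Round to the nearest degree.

262°

Invert f = (1 − cos θ)/2 to get cos θ = 1 − 2(0.57) = -0.140, hence θ₀ = arccos -0.140 = 98.0°.
Waning ⇒ past full, so θ = 360° − 98.0° = 262.0°.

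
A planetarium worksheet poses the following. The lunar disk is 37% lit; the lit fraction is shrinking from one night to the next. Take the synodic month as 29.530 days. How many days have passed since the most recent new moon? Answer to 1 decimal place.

23.4 days

cos θ = 1 − 2f = 0.260, giving a principal value of 74.9°.
Since the Moon is past full (waning), take the reflex angle: θ = 360° − 74.9° = 285.1°.
Age = 29.530 × 285.1°/360° ≈ 23.38 days.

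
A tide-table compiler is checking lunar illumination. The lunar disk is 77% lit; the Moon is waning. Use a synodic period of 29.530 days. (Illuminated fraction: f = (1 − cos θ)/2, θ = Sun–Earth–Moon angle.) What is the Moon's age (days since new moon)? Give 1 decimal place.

cos θ = 1 − 2f = -0.540, giving a principal value of 122.7°.
A waning Moon lies in 180°–360°, so θ = 360° − 122.7° = 237.3°.
That fraction of the synodic month is 237.3/360 × 29.530 d ≈ 19.47 d.

19.5 days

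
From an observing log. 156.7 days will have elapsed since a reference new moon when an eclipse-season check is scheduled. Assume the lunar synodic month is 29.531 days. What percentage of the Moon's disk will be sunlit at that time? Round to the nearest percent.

156.7 d spans 5 complete synodic months (5 × 29.531 = 147.66 d) plus 9.04 d.
Phase angle: θ = 360°·(9.04 d)/(29.531 d) = 110.3°.
With cos θ = (-0.346), the lit fraction is (1 − (-0.346))/2 ≈ 0.673, so 67%.

67%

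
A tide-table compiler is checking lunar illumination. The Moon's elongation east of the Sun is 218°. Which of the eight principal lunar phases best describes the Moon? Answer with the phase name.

waning gibbous

218° lies in the waning gibbous sector of the 8-phase cycle.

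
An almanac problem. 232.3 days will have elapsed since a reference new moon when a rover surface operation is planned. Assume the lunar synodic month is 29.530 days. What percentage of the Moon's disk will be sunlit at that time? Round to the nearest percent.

17%

Reduce mod P: 232.3 − 7×29.530 = 25.59 d into the current lunation.
Phase angle: θ = 360°·(25.59 d)/(29.530 d) = 312.0°.
cos 312.0° = 0.669, so f = (1 − 0.669)/2 = 0.166, so 17%.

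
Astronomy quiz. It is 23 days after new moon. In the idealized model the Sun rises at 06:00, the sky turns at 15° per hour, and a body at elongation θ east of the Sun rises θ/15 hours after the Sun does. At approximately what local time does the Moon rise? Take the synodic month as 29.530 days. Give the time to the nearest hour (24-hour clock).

The Moon has covered 23/29.530 of its cycle, so θ ≈ 360° × 23/29.530 = 280.4°.
At 15° of sky rotation per hour, 280.4° corresponds to a 18.69 h lag.
06:00 + 18.69 h ≈ 00:42 → 01:00 to the nearest hour.

01:00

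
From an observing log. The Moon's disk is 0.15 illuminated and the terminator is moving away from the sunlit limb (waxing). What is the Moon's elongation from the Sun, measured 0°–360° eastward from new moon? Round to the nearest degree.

From f = (1 − cos θ)/2: cos θ = 1 − 2×0.15 = 0.700; arccos → 45.6°.
Before full moon the principal value applies: θ = 45.6°.

46°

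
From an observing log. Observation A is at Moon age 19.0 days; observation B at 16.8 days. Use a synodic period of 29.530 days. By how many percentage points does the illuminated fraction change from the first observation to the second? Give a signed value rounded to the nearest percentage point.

θ₁ = 360° × 19.0/29.530 = 231.6°, f₁ = (1 − cos θ₁)/2 = 0.810.
θ₂ = 360° × 16.8/29.530 = 204.8°, f₂ = (1 − cos θ₂)/2 = 0.954.
Change = f₂ − f₁ = +0.143 → +14 percentage points.

+14 percentage points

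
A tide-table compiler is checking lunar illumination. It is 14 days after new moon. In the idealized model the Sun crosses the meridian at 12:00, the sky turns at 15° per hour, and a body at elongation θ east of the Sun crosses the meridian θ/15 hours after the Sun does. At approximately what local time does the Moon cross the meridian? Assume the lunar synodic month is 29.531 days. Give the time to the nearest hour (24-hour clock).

Phase angle: θ = 360°·(14 d)/(29.531 d) = 170.7°.
Delay after the Sun = 170.7° / (15°/h) ≈ 11.38 h.
12:00 + 11.38 h ≈ 23:23 → 23:00 to the nearest hour.

23:00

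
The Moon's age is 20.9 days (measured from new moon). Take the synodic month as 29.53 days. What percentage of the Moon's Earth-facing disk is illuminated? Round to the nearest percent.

Phase angle: θ = 360°·(20.9 d)/(29.53 d) = 254.8°.
Illuminated fraction = (1 − cos 254.8°)/2 = (1 − (-0.262))/2 ≈ 0.631, so 63%.

63%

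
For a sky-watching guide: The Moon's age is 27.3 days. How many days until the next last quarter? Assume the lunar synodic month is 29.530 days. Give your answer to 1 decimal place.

24.4 days

Last quarter is 0.75 of the way through the cycle: age 0.75 × 29.530 = 22.148 d.
Already past this cycle's last quarter; the next is at 22.148 + 29.530 = 51.678 d, so 51.678 − 27.3 = 24.378 days.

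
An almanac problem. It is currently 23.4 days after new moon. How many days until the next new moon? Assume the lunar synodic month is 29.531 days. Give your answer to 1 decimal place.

6.1 days

One full lunation from the last new moon is 29.531 d; remaining = 29.531 − 23.4 = 6.131 d.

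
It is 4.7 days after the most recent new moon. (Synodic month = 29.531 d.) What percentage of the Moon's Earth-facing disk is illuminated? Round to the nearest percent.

Elongation θ = 360° × 4.7/29.531 ≈ 57.3°.
Illuminated fraction = (1 − cos 57.3°)/2 = (1 − 0.540)/2 ≈ 0.230, so 23%.

23%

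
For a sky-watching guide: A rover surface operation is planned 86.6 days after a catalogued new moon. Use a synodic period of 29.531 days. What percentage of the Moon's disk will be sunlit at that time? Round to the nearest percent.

4%

86.6/29.531 = 2.933 lunations, so 2 complete cycles and 27.54 d into the next.
Phase angle: θ = 360°·(27.54 d)/(29.531 d) = 335.7°.
cos 335.7° = 0.911, so f = (1 − 0.911)/2 = 0.044, so 4%.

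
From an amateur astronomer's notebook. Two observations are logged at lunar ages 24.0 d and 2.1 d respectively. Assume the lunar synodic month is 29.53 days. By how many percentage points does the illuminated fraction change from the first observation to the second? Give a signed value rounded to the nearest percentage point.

First observation: θ = 360°·24.0/29.53 = 292.6°, so f = 0.308.
Second observation: θ = 25.6°, f = 0.049.
Δf = 0.049 − 0.308 = -0.259, i.e. -26 pp.

-26 pp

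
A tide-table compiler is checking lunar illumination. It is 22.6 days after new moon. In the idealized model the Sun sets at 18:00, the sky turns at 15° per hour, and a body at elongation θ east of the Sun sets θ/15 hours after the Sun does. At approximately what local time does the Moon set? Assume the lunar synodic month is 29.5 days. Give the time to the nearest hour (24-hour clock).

12:00

The Moon has covered 22.6/29.5 of its cycle, so θ ≈ 360° × 22.6/29.5 = 275.8°.
The Moon trails the Sun by θ/15 = 275.8/15 ≈ 18.39 hours.
18:00 + 18.39 h ≈ 12:23 → 12:00 to the nearest hour.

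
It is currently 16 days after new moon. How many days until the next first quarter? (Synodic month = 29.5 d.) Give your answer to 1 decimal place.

First quarter is 0.25 of the way through the cycle: age 0.25 × 29.5 = 7.375 d.
This lunation's first quarter (7.375 d) has passed, so add one period: 36.875 − 16 = 20.875 days.

20.9 days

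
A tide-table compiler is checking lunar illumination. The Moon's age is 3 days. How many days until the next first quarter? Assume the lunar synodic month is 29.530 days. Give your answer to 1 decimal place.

First quarter occurs at elongation 90°, i.e. at age 29.530 × 90/360 = 7.383 d.
So 4.383 days remain (7.383 − 3).

4.4 days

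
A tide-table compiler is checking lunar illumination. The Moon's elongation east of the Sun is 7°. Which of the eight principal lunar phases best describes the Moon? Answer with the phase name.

7° lies in the new moon sector of the 8-phase cycle.

new moon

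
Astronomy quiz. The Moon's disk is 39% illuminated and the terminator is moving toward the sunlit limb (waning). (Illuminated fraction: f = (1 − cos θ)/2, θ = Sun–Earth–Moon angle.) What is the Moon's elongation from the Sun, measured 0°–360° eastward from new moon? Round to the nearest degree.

283°

cos θ = 1 − 2f = 0.220, giving a principal value of 77.3°.
A waning Moon lies in 180°–360°, so θ = 360° − 77.3° = 282.7°.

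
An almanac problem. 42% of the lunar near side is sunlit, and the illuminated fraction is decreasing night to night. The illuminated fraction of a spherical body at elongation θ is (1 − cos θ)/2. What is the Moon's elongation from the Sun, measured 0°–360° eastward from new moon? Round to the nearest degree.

279°

Invert f = (1 − cos θ)/2 to get cos θ = 1 − 2(0.42) = 0.160, hence θ₀ = arccos 0.160 = 80.8°.
Since the Moon is past full (waning), take the reflex angle: θ = 360° − 80.8° = 279.2°.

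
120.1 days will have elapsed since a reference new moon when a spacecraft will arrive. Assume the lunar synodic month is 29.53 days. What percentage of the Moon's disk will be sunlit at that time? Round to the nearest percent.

4%

Reduce mod P: 120.1 − 4×29.53 = 1.98 d into the current lunation.
The Moon has covered 1.98/29.53 of its cycle, so θ ≈ 360° × 1.98/29.53 = 24.1°.
cos 24.1° = 0.913, so f = (1 − 0.913)/2 = 0.044, so 4%.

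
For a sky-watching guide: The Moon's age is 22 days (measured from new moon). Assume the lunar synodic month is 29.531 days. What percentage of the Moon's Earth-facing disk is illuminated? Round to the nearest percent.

Elongation θ = 360° × 22/29.531 ≈ 268.2°.
Illuminated fraction = (1 − cos 268.2°)/2 = (1 − (-0.032))/2 ≈ 0.516, so 52%.

52%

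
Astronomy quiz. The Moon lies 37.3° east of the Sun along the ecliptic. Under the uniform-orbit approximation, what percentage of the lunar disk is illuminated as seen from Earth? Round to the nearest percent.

Half-versine of 37.3°: (1 − 0.795)/2 = 0.102, i.e. 10%.

10%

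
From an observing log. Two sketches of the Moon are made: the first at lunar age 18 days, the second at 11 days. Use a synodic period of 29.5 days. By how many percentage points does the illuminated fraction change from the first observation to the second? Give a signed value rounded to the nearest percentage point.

θ₁ = 360° × 18/29.5 = 219.7°, f₁ = (1 − cos θ₁)/2 = 0.885.
θ₂ = 360° × 11/29.5 = 134.2°, f₂ = (1 − cos θ₂)/2 = 0.849.
Change = f₂ − f₁ = -0.036 → -4 percentage points.

-4 percentage points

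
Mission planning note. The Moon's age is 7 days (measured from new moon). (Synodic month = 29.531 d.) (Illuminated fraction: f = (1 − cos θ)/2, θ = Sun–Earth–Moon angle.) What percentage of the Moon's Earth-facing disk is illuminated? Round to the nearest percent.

Elongation θ = 360° × 7/29.531 ≈ 85.3°.
cos 85.3° = 0.081, so f = (1 − 0.081)/2 = 0.459, so 46%.

46%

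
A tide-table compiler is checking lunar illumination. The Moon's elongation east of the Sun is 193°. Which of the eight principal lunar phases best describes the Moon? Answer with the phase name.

full moon

The full moon sector spans roughly 158°–202°; 193° falls inside it.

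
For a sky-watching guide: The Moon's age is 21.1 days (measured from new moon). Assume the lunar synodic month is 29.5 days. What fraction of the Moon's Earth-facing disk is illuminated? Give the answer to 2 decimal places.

Phase angle: θ = 360°·(21.1 d)/(29.5 d) = 257.5°.
cos 257.5° = (-0.217), so f = (1 − (-0.217))/2 = 0.608.

0.61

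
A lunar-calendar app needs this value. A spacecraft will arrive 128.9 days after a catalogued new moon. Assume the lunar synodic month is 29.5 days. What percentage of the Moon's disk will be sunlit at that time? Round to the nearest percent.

84%

Reduce mod P: 128.9 − 4×29.5 = 10.90 d into the current lunation.
Phase angle: θ = 360°·(10.90 d)/(29.5 d) = 133.0°.
With cos θ = (-0.682), the lit fraction is (1 − (-0.682))/2 ≈ 0.841, so 84%.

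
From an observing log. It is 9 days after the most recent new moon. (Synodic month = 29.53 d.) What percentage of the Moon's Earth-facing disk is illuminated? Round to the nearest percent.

67%

Phase angle: θ = 360°·(9 d)/(29.53 d) = 109.7°.
Illuminated fraction = (1 − cos 109.7°)/2 = (1 − (-0.337))/2 ≈ 0.669, so 67%.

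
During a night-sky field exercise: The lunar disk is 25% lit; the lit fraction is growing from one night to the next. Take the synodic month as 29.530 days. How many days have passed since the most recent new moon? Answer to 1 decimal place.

Invert f = (1 − cos θ)/2 to get cos θ = 1 − 2(0.25) = 0.500, hence θ₀ = arccos 0.500 = 60.0°.
Before full moon the principal value applies: θ = 60.0°.
That fraction of the synodic month is 60.0/360 × 29.530 d ≈ 4.92 d.

4.9 days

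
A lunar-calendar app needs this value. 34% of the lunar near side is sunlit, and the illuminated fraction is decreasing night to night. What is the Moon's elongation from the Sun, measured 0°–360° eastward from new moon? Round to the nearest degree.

289°

From f = (1 − cos θ)/2: cos θ = 1 − 2×0.34 = 0.320; arccos → 71.3°.
Waning ⇒ past full, so θ = 360° − 71.3° = 288.7°.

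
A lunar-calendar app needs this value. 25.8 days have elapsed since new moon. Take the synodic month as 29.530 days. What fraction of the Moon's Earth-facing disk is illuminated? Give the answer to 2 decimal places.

0.15

The Moon has covered 25.8/29.530 of its cycle, so θ ≈ 360° × 25.8/29.530 = 314.5°.
cos 314.5° = 0.701, so f = (1 − 0.701)/2 = 0.149.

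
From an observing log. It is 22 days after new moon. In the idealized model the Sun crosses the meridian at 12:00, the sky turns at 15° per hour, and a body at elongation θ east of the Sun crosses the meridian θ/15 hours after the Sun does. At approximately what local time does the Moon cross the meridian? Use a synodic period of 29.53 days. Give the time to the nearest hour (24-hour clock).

06:00

Elongation θ = 360° × 22/29.53 ≈ 268.2°.
The Moon trails the Sun by θ/15 = 268.2/15 ≈ 17.88 hours.
12:00 + 17.88 h ≈ 05:53 → 06:00 to the nearest hour.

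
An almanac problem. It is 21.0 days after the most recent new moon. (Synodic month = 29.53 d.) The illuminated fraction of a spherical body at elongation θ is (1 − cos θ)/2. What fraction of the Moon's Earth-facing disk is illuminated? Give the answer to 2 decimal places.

The Moon has covered 21.0/29.53 of its cycle, so θ ≈ 360° × 21.0/29.53 = 256.0°.
cos 256.0° = (-0.242), so f = (1 − (-0.242))/2 = 0.621.

0.62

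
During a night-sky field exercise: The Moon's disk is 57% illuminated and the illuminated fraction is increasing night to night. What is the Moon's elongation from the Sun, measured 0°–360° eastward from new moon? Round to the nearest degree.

cos θ = 1 − 2f = -0.140, giving a principal value of 98.0°.
Waxing ⇒ before full, so θ = 98.0°.

98°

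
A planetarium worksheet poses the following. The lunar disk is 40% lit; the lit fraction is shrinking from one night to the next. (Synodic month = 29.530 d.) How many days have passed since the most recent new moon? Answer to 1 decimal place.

23.1 days

Invert f = (1 − cos θ)/2 to get cos θ = 1 − 2(0.40) = 0.200, hence θ₀ = arccos 0.200 = 78.5°.
A waning Moon lies in 180°–360°, so θ = 360° − 78.5° = 281.5°.
That fraction of the synodic month is 281.5/360 × 29.530 d ≈ 23.09 d.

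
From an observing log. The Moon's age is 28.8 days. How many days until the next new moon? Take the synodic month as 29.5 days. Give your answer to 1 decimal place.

0.7 days

The next new moon completes the synodic month: 29.5 − 28.8 = 0.700 days.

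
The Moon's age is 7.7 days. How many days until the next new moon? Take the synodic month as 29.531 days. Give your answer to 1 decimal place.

21.8 days

One full lunation from the last new moon is 29.531 d; remaining = 29.531 − 7.7 = 21.831 d.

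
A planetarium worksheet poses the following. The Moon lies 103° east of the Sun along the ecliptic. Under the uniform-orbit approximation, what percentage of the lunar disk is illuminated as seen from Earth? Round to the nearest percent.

Half-versine of 103°: (1 − (-0.225))/2 = 0.612, i.e. 61%.

61%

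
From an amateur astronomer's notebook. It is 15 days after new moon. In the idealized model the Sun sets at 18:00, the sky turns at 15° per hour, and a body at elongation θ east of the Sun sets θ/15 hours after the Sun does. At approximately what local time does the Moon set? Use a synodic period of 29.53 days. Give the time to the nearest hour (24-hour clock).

06:00

Elongation θ = 360° × 15/29.53 ≈ 182.9°.
Delay after the Sun = 182.9° / (15°/h) ≈ 12.19 h.
18:00 + 12.19 h ≈ 06:11 → 06:00 to the nearest hour.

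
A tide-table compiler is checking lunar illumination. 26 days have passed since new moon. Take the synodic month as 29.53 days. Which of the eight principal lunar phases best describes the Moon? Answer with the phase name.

waning crescent

θ ≈ 360° × 26/29.53 = 317°, which falls in the waning crescent sector.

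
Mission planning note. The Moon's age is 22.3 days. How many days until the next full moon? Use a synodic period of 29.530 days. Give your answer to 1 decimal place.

Full moon occurs at elongation 180°, i.e. at age 29.530 × 180/360 = 14.765 d.
Already past this cycle's full moon; the next is at 14.765 + 29.530 = 44.295 d, so 44.295 − 22.3 = 21.995 days.

22.0 days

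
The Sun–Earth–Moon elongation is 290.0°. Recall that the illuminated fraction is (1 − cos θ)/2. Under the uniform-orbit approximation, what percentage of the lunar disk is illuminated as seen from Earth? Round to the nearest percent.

f = (1 − cos 290.0°)/2 = (1 − 0.342)/2 ≈ 0.329, i.e. 33%.

33%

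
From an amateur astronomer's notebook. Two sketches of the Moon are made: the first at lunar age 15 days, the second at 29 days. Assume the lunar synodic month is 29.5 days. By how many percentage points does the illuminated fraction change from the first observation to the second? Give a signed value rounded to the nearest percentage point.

-100 pp

θ₁ = 360° × 15/29.5 = 183.1°, f₁ = (1 − cos θ₁)/2 = 0.999.
θ₂ = 360° × 29/29.5 = 353.9°, f₂ = (1 − cos θ₂)/2 = 0.003.
Change = f₂ − f₁ = -0.996 → -100 percentage points.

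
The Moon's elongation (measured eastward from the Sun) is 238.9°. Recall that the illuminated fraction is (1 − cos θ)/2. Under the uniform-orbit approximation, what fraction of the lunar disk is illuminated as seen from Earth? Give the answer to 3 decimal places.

cos 238.9° = (-0.517), so f = (1 − (-0.517))/2 = 0.758.

0.758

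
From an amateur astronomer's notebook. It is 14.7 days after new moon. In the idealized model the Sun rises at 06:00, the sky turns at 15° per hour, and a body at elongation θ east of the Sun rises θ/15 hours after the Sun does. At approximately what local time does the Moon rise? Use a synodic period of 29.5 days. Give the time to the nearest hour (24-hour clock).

The Moon has covered 14.7/29.5 of its cycle, so θ ≈ 360° × 14.7/29.5 = 179.4°.
The Moon trails the Sun by θ/15 = 179.4/15 ≈ 11.96 hours.
06:00 + 11.96 h ≈ 17:58 → 18:00 to the nearest hour.

18:00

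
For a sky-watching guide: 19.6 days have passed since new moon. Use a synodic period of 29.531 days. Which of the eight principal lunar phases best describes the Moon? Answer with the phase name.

waning gibbous

At 19.6/29.531 of the cycle, θ ≈ 239° — the waning gibbous range.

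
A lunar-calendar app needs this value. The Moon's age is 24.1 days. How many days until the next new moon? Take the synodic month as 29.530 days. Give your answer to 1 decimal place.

5.4 days

The next new moon completes the synodic month: 29.530 − 24.1 = 5.430 days.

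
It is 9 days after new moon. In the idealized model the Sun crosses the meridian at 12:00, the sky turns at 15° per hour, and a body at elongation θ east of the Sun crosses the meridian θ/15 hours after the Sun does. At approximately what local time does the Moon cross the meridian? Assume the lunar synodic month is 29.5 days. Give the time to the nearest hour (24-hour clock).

Phase angle: θ = 360°·(9 d)/(29.5 d) = 109.8°.
The Moon trails the Sun by θ/15 = 109.8/15 ≈ 7.32 hours.
12:00 + 7.32 h ≈ 19:19 → 19:00 to the nearest hour.

19:00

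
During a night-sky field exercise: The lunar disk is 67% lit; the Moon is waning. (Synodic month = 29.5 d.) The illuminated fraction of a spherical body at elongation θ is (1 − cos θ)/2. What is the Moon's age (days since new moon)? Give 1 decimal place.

Invert f = (1 − cos θ)/2 to get cos θ = 1 − 2(0.67) = -0.340, hence θ₀ = arccos -0.340 = 109.9°.
Waning ⇒ past full, so θ = 360° − 109.9° = 250.1°.
That fraction of the synodic month is 250.1/360 × 29.5 d ≈ 20.50 d.

20.5 days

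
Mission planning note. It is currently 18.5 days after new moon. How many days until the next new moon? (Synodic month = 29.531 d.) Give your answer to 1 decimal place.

One full lunation from the last new moon is 29.531 d; remaining = 29.531 − 18.5 = 11.031 d.

11.0 days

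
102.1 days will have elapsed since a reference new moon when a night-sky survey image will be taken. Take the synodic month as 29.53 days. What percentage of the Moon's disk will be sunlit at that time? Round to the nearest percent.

102.1/29.53 = 3.458 lunations, so 3 complete cycles and 13.51 d into the next.
Phase angle: θ = 360°·(13.51 d)/(29.53 d) = 164.7°.
cos 164.7° = (-0.965), so f = (1 − (-0.965))/2 = 0.982, so 98%.

98%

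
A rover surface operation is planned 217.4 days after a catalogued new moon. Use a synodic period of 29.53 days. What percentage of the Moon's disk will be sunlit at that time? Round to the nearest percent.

Reduce mod P: 217.4 − 7×29.53 = 10.69 d into the current lunation.
Phase angle: θ = 360°·(10.69 d)/(29.53 d) = 130.3°.
With cos θ = (-0.647), the lit fraction is (1 − (-0.647))/2 ≈ 0.824, so 82%.

82%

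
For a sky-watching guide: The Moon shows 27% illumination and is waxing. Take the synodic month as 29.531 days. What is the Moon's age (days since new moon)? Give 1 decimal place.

Invert f = (1 − cos θ)/2 to get cos θ = 1 − 2(0.27) = 0.460, hence θ₀ = arccos 0.460 = 62.6°.
Waxing ⇒ before full, so θ = 62.6°.
Age = 29.531 × 62.6°/360° ≈ 5.14 days.

5.1 days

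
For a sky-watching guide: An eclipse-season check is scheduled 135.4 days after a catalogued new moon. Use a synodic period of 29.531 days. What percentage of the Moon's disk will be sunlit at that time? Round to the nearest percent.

135.4/29.531 = 4.585 lunations, so 4 complete cycles and 17.28 d into the next.
Phase angle: θ = 360°·(17.28 d)/(29.531 d) = 210.6°.
Illuminated fraction = (1 − cos 210.6°)/2 = (1 − (-0.861))/2 ≈ 0.930, so 93%.

93%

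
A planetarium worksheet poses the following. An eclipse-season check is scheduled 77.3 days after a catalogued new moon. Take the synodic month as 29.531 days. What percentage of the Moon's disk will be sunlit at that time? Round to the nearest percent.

77.3/29.531 = 2.618 lunations, so 2 complete cycles and 18.24 d into the next.
Elongation θ = 360° × 18.24/29.531 ≈ 222.3°.
cos 222.3° = (-0.739), so f = (1 − (-0.739))/2 = 0.870, so 87%.

87%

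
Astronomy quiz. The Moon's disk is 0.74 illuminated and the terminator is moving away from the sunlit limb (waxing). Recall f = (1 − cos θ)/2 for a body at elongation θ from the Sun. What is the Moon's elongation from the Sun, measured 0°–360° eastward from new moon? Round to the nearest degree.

119°

From f = (1 − cos θ)/2: cos θ = 1 − 2×0.74 = -0.480; arccos → 118.7°.
The Moon is waxing (0°–180°), so θ = 118.7° directly.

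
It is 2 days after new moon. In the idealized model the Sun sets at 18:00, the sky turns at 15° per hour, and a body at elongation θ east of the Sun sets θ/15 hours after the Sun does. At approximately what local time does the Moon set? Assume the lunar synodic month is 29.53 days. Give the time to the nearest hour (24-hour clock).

Elongation θ = 360° × 2/29.53 ≈ 24.4°.
Delay after the Sun = 24.4° / (15°/h) ≈ 1.63 h.
18:00 + 1.63 h ≈ 19:38 → 20:00 to the nearest hour.

20:00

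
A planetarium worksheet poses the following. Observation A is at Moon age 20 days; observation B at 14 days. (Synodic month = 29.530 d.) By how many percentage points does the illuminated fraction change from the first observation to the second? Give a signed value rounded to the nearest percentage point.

+27 pp

First observation: θ = 360°·20/29.530 = 243.8°, so f = 0.721.
Second observation: θ = 170.7°, f = 0.993.
Δf = 0.993 − 0.721 = +0.273, i.e. +27 pp.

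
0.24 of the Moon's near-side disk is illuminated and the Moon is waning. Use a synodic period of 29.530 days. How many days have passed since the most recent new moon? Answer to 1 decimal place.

24.7 days

From f = (1 − cos θ)/2: cos θ = 1 − 2×0.24 = 0.520; arccos → 58.7°.
Waning ⇒ past full, so θ = 360° − 58.7° = 301.3°.
That fraction of the synodic month is 301.3/360 × 29.530 d ≈ 24.72 d.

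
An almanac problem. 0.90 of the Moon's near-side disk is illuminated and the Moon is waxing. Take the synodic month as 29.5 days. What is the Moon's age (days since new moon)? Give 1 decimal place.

11.7 days

Invert f = (1 − cos θ)/2 to get cos θ = 1 − 2(0.90) = -0.800, hence θ₀ = arccos -0.800 = 143.1°.
Waxing ⇒ before full, so θ = 143.1°.
Age = 29.5 × 143.1°/360° ≈ 11.73 days.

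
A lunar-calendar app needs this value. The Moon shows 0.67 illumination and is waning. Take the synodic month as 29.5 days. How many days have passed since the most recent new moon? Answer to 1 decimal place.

cos θ = 1 − 2f = -0.340, giving a principal value of 109.9°.
Waning ⇒ past full, so θ = 360° − 109.9° = 250.1°.
That fraction of the synodic month is 250.1/360 × 29.5 d ≈ 20.50 d.

20.5 days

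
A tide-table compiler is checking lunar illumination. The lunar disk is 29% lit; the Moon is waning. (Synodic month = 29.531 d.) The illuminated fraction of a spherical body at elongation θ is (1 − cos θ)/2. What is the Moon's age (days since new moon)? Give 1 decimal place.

From f = (1 − cos θ)/2: cos θ = 1 − 2×0.29 = 0.420; arccos → 65.2°.
A waning Moon lies in 180°–360°, so θ = 360° − 65.2° = 294.8°.
At 360°/29.531 d per day, 294.8° corresponds to 24.19 days.

24.2 days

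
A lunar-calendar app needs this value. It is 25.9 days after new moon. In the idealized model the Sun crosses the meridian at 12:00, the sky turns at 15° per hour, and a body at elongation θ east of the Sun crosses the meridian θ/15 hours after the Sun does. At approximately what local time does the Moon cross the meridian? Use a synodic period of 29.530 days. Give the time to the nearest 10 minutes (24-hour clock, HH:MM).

09:00

The Moon has covered 25.9/29.530 of its cycle, so θ ≈ 360° × 25.9/29.530 = 315.7°.
At 15° of sky rotation per hour, 315.7° corresponds to a 21.05 h lag.
12:00 + 21.050 h ≈ 09:03 → 09:00 to the nearest ten minutes.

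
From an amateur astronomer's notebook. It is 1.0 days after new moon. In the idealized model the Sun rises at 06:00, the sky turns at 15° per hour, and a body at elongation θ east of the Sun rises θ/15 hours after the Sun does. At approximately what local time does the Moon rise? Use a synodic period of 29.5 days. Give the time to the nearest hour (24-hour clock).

Elongation θ = 360° × 1.0/29.5 ≈ 12.2°.
At 15° of sky rotation per hour, 12.2° corresponds to a 0.81 h lag.
06:00 + 0.81 h ≈ 06:49 → 07:00 to the nearest hour.

07:00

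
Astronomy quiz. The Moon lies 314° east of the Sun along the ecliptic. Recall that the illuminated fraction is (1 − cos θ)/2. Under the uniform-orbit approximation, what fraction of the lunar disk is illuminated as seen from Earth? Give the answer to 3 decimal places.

0.153

Half-versine of 314°: (1 − 0.695)/2 = 0.153.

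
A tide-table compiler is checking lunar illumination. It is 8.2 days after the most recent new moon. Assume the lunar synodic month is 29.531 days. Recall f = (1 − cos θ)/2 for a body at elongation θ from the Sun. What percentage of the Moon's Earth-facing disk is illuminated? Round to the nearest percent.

59%

Elongation θ = 360° × 8.2/29.531 ≈ 100.0°.
cos 100.0° = (-0.173), so f = (1 − (-0.173))/2 = 0.587, so 59%.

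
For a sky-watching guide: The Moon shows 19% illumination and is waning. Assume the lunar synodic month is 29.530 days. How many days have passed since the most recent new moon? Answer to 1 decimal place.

From f = (1 − cos θ)/2: cos θ = 1 − 2×0.19 = 0.620; arccos → 51.7°.
Waning ⇒ past full, so θ = 360° − 51.7° = 308.3°.
That fraction of the synodic month is 308.3/360 × 29.530 d ≈ 25.29 d.

25.3 days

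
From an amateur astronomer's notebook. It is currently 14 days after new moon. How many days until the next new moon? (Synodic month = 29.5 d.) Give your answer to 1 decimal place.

One full lunation from the last new moon is 29.5 d; remaining = 29.5 − 14 = 15.500 d.

15.5 days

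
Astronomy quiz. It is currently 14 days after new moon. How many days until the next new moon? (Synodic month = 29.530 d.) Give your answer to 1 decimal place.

15.5 days

One full lunation from the last new moon is 29.530 d; remaining = 29.530 − 14 = 15.530 d.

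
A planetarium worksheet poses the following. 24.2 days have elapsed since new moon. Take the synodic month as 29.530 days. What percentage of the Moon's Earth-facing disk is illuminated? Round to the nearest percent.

29%

The Moon has covered 24.2/29.530 of its cycle, so θ ≈ 360° × 24.2/29.530 = 295.0°.
With cos θ = 0.423, the lit fraction is (1 − 0.423)/2 ≈ 0.289, so 29%.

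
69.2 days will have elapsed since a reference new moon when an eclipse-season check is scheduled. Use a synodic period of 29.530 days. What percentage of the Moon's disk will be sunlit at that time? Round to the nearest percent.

69.2 d spans 2 complete synodic months (2 × 29.530 = 59.06 d) plus 10.14 d.
The Moon has covered 10.14/29.530 of its cycle, so θ ≈ 360° × 10.14/29.530 = 123.6°.
With cos θ = (-0.554), the lit fraction is (1 − (-0.554))/2 ≈ 0.777, so 78%.

78%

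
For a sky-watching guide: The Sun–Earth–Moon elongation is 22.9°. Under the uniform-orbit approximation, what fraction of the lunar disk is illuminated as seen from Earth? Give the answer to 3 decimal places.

Half-versine of 22.9°: (1 − 0.921)/2 = 0.039.

0.039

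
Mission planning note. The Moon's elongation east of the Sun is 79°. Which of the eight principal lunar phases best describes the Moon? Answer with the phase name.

first quarter

79° lies in the first quarter sector of the 8-phase cycle.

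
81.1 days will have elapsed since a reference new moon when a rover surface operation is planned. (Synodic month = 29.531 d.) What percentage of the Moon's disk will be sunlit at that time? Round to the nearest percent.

51%

81.1 d spans 2 complete synodic months (2 × 29.531 = 59.06 d) plus 22.04 d.
The Moon has covered 22.04/29.531 of its cycle, so θ ≈ 360° × 22.04/29.531 = 268.7°.
Illuminated fraction = (1 − cos 268.7°)/2 = (1 − (-0.023))/2 ≈ 0.512, so 51%.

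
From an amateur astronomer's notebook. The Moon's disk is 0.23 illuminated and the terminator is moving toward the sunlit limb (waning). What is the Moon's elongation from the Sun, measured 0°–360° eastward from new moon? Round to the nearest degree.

303°

Invert f = (1 − cos θ)/2 to get cos θ = 1 − 2(0.23) = 0.540, hence θ₀ = arccos 0.540 = 57.3°.
A waning Moon lies in 180°–360°, so θ = 360° − 57.3° = 302.7°.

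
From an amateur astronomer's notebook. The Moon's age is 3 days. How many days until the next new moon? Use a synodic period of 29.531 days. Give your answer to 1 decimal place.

26.5 days

The next new moon completes the synodic month: 29.531 − 3 = 26.531 days.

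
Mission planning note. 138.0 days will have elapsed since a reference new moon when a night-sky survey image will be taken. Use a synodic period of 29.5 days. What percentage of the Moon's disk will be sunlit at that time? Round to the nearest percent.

138.0 d spans 4 complete synodic months (4 × 29.5 = 118.00 d) plus 20.00 d.
Phase angle: θ = 360°·(20.00 d)/(29.5 d) = 244.1°.
With cos θ = (-0.437), the lit fraction is (1 − (-0.437))/2 ≈ 0.719, so 72%.

72%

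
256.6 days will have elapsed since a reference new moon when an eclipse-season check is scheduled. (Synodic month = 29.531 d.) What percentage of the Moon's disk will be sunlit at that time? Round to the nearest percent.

69%

256.6/29.531 = 8.689 lunations, so 8 complete cycles and 20.35 d into the next.
Elongation θ = 360° × 20.35/29.531 ≈ 248.1°.
Illuminated fraction = (1 − cos 248.1°)/2 = (1 − (-0.373))/2 ≈ 0.686, so 69%.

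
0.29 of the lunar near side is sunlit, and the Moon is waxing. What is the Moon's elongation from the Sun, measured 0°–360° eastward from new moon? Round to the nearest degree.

65°

cos θ = 1 − 2f = 0.420, giving a principal value of 65.2°.
Before full moon the principal value applies: θ = 65.2°.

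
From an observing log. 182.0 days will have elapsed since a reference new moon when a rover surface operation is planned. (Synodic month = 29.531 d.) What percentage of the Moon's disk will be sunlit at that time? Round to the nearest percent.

182.0/29.531 = 6.163 lunations, so 6 complete cycles and 4.81 d into the next.
Elongation θ = 360° × 4.81/29.531 ≈ 58.7°.
cos 58.7° = 0.520, so f = (1 − 0.520)/2 = 0.240, so 24%.

24%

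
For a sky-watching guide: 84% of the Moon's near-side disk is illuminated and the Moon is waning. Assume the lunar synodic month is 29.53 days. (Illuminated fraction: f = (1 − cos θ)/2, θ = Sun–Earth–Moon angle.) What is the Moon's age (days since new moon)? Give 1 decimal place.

18.6 days

cos θ = 1 − 2f = -0.680, giving a principal value of 132.8°.
A waning Moon lies in 180°–360°, so θ = 360° − 132.8° = 227.2°.
At 360°/29.53 d per day, 227.2° corresponds to 18.63 days.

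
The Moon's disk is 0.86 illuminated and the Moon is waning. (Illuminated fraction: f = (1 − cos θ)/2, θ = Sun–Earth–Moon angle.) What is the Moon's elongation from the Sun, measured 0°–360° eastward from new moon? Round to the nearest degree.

224°

Invert f = (1 − cos θ)/2 to get cos θ = 1 − 2(0.86) = -0.720, hence θ₀ = arccos -0.720 = 136.1°.
A waning Moon lies in 180°–360°, so θ = 360° − 136.1° = 223.9°.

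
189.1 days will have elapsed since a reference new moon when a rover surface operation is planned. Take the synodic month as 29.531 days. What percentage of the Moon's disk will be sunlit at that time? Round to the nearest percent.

Reduce mod P: 189.1 − 6×29.531 = 11.91 d into the current lunation.
Phase angle: θ = 360°·(11.91 d)/(29.531 d) = 145.2°.
With cos θ = (-0.822), the lit fraction is (1 − (-0.822))/2 ≈ 0.911, so 91%.

91%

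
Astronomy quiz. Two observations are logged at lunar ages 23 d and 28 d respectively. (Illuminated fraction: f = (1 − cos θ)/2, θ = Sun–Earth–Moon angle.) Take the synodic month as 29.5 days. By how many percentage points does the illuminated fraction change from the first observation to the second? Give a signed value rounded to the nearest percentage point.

θ₁ = 360° × 23/29.5 = 280.7°, f₁ = (1 − cos θ₁)/2 = 0.407.
θ₂ = 360° × 28/29.5 = 341.7°, f₂ = (1 − cos θ₂)/2 = 0.025.
Change = f₂ − f₁ = -0.382 → -38 percentage points.

-38 pp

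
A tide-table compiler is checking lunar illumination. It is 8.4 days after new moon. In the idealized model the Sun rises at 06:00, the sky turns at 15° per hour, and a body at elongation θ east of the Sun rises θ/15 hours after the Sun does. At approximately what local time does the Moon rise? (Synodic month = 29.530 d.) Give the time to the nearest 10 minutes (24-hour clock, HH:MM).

12:50

Phase angle: θ = 360°·(8.4 d)/(29.530 d) = 102.4°.
Delay after the Sun = 102.4° / (15°/h) ≈ 6.83 h.
06:00 + 6.827 h ≈ 12:50 → 12:50 to the nearest ten minutes.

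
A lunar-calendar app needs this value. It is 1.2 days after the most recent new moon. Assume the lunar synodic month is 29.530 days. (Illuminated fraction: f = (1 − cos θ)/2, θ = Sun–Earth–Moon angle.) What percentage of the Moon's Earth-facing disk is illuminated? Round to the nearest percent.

Elongation θ = 360° × 1.2/29.530 ≈ 14.6°.
cos 14.6° = 0.968, so f = (1 − 0.968)/2 = 0.016, so 2%.

2%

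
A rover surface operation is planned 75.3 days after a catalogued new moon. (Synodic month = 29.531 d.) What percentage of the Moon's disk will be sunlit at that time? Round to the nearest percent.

75.3 d spans 2 complete synodic months (2 × 29.531 = 59.06 d) plus 16.24 d.
Elongation θ = 360° × 16.24/29.531 ≈ 198.0°.
With cos θ = (-0.951), the lit fraction is (1 − (-0.951))/2 ≈ 0.976, so 98%.

98%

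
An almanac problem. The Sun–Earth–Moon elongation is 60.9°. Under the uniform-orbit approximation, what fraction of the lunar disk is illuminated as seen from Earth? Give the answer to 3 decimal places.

Half-versine of 60.9°: (1 − 0.486)/2 = 0.257.

0.257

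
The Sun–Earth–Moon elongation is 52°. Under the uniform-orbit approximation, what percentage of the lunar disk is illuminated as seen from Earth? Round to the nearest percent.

19%

f = (1 − cos 52°)/2 = (1 − 0.616)/2 ≈ 0.192, i.e. 19%.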